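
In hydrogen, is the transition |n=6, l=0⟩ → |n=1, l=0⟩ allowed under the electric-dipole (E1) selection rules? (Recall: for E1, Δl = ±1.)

l: 0 → 0 (Δl = +0). Δl = ±1 fails.
The transition is electric-dipole forbidden.

forbidden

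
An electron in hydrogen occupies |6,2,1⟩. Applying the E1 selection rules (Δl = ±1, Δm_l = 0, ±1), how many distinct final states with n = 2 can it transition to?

E1 requires Δl = ±1, so l_f ∈ {1, 3}; with 0 ≤ l_f ≤ n_f−1 = 1, the allowed l_f values are {1}.
For l_f = 1: m_f ∈ {m_i−1, m_i, m_i+1} ∩ [−1, 1] = {0, 1} → 2 states.
Total: 2.

2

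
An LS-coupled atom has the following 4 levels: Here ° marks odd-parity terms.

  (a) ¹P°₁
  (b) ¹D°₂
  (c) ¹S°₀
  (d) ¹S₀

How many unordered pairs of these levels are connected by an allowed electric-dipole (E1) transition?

1

(a)–(b): forbidden (parity).
(a)–(c): forbidden (parity).
(a)–(d): allowed.
(b)–(c): forbidden (parity, ΔL, ΔJ).
(b)–(d): forbidden (ΔL, ΔJ).
(c)–(d): forbidden (ΔL, ΔJ).
Allowed pairs: 1 of 6.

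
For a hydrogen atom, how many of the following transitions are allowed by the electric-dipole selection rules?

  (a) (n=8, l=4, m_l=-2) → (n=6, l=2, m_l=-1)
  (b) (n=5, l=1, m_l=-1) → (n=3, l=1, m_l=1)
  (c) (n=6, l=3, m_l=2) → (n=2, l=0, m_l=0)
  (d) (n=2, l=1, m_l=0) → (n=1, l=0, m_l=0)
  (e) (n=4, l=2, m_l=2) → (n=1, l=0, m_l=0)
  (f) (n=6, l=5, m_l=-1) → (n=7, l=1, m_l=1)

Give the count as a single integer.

1

(a) forbidden — Δl = -2 (E1 requires Δl = ±1)
(b) forbidden — Δl = +0 (E1 requires Δl = ±1); Δm_l = +2 (E1 requires Δm_l = 0, ±1)
(c) forbidden — Δl = -3 (E1 requires Δl = ±1); Δm_l = -2 (E1 requires Δm_l = 0, ±1)
(d) allowed
(e) forbidden — Δl = -2 (E1 requires Δl = ±1); Δm_l = -2 (E1 requires Δm_l = 0, ±1)
(f) forbidden — Δl = -4 (E1 requires Δl = ±1); Δm_l = +2 (E1 requires Δm_l = 0, ±1)
Total allowed: 1 of 6.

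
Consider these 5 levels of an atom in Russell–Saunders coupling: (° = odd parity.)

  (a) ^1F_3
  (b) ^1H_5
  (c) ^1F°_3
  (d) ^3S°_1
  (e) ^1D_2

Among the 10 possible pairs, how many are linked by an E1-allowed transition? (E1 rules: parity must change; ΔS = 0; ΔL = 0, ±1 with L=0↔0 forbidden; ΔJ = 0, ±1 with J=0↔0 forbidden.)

2

(a)–(b): forbidden (parity, ΔL, ΔJ).
(a)–(c): allowed.
(a)–(d): forbidden (ΔS, ΔL, ΔJ).
(a)–(e): forbidden (parity).
(b)–(c): forbidden (ΔL, ΔJ).
(b)–(d): forbidden (ΔS, ΔL, ΔJ).
(b)–(e): forbidden (parity, ΔL, ΔJ).
(c)–(d): forbidden (parity, ΔS, ΔL, ΔJ).
(c)–(e): allowed.
(d)–(e): forbidden (ΔS, ΔL).
Allowed pairs: 2 of 10.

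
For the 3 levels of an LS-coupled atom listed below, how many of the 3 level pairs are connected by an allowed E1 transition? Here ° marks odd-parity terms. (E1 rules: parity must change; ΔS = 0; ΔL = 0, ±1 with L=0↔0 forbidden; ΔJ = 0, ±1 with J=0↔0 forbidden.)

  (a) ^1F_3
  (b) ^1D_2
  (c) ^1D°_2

2

(a)–(b): forbidden (parity).
(a)–(c): allowed.
(b)–(c): allowed.
Allowed pairs: 2 of 3.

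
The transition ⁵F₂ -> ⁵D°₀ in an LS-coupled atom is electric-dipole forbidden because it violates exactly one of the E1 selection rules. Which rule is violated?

Initial level: S=2, L=3, J=2, parity even. Final level: S=2, L=2, J=0, parity odd.
Parity must change: even → odd — satisfied.
ΔS = 0: S: 2 → 2 — satisfied.
ΔL = 0, ±1 (not L=0↔0): L: 3 → 2, ΔL = -1 — satisfied.
ΔJ = 0, ±1 (not J=0↔0): J: 2 → 0, ΔJ = -2 — violated.

the ΔJ = 0, ±1 rule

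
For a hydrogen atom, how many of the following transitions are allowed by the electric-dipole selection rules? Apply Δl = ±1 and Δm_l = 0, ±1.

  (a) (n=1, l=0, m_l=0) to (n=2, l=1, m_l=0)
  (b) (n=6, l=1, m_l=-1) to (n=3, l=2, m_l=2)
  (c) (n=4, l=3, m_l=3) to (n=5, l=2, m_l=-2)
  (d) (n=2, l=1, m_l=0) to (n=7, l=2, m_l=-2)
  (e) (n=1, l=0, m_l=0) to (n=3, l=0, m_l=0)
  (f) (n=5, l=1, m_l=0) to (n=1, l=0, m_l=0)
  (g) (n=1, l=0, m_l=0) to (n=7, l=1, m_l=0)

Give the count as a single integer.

3

(a) allowed
(b) forbidden — Δm_l = +3 (E1 requires Δm_l = 0, ±1)
(c) forbidden — Δm_l = -5 (E1 requires Δm_l = 0, ±1)
(d) forbidden — Δm_l = -2 (E1 requires Δm_l = 0, ±1)
(e) forbidden — Δl = +0 (E1 requires Δl = ±1)
(f) allowed
(g) allowed
Total allowed: 3 of 7.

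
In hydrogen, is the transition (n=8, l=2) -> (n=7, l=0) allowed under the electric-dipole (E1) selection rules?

Initial l = 2, final l = 0, so Δl = -2. E1 requires Δl = ±1: ✗.
The transition is electric-dipole forbidden.

forbidden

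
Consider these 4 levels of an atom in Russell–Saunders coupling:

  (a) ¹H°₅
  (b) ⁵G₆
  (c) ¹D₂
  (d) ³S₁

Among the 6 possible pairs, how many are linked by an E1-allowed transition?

0

(a)–(b): forbidden (ΔS).
(a)–(c): forbidden (ΔL, ΔJ).
(a)–(d): forbidden (ΔS, ΔL, ΔJ).
(b)–(c): forbidden (parity, ΔS, ΔL, ΔJ).
(b)–(d): forbidden (parity, ΔS, ΔL, ΔJ).
(c)–(d): forbidden (parity, ΔS, ΔL).
Allowed pairs: 0 of 6.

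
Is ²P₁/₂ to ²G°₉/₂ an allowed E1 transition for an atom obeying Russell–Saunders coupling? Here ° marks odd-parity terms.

forbidden

Parity must change: even → odd — passes.
ΔS = 0: S: 1/2 → 1/2 — passes.
ΔL = 0, ±1 (not L=0↔0): L: 1 → 4, ΔL = +3 — fails.
ΔJ = 0, ±1 (not J=0↔0): J: 1/2 → 9/2, ΔJ = +4 — fails.
Rule(s) violated: ΔL, ΔJ.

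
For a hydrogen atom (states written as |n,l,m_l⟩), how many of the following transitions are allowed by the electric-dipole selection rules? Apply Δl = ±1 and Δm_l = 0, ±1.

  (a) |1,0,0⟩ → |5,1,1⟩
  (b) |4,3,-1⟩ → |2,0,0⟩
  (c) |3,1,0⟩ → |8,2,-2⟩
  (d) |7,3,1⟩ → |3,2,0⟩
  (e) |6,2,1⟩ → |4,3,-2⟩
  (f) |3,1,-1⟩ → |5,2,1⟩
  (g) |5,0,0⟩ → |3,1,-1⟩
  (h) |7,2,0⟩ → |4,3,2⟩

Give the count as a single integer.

3

(a) allowed
(b) forbidden — Δl = -3 (E1 requires Δl = ±1)
(c) forbidden — Δm_l = -2 (E1 requires Δm_l = 0, ±1)
(d) allowed
(e) forbidden — Δm_l = -3 (E1 requires Δm_l = 0, ±1)
(f) forbidden — Δm_l = +2 (E1 requires Δm_l = 0, ±1)
(g) allowed
(h) forbidden — Δm_l = +2 (E1 requires Δm_l = 0, ±1)
Total allowed: 3 of 8.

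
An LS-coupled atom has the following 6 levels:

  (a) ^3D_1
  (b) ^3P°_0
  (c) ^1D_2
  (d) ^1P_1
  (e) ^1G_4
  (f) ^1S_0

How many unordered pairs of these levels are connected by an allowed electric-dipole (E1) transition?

(a)–(b): allowed.
(a)–(c): forbidden (parity, ΔS).
(a)–(d): forbidden (parity, ΔS).
(a)–(e): forbidden (parity, ΔS, ΔL, ΔJ).
(a)–(f): forbidden (parity, ΔS, ΔL).
(b)–(c): forbidden (ΔS, ΔJ).
(b)–(d): forbidden (ΔS).
(b)–(e): forbidden (ΔS, ΔL, ΔJ).
(b)–(f): forbidden (ΔS, ΔJ).
(c)–(d): forbidden (parity).
(c)–(e): forbidden (parity, ΔL, ΔJ).
(c)–(f): forbidden (parity, ΔL, ΔJ).
(d)–(e): forbidden (parity, ΔL, ΔJ).
(d)–(f): forbidden (parity).
(e)–(f): forbidden (parity, ΔL, ΔJ).
Allowed pairs: 1 of 15.

1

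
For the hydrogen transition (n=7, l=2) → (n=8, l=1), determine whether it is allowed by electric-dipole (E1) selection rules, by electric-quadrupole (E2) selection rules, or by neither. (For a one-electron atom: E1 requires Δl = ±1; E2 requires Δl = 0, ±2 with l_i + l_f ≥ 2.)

E1

Δl = 1 − 2 = -1; l_i + l_f = 3.
E1 (Δl = ±1): satisfied.
E2 (Δl = 0,±2, l_i+l_f ≥ 2): not satisfied.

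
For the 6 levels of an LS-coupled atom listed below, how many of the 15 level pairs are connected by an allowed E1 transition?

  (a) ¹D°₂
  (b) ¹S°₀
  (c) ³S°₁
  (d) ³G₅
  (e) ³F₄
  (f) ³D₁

(a)–(b): forbidden (parity, ΔL, ΔJ).
(a)–(c): forbidden (parity, ΔS, ΔL).
(a)–(d): forbidden (ΔS, ΔL, ΔJ).
(a)–(e): forbidden (ΔS, ΔJ).
(a)–(f): forbidden (ΔS).
(b)–(c): forbidden (parity, ΔS, ΔL).
(b)–(d): forbidden (ΔS, ΔL, ΔJ).
(b)–(e): forbidden (ΔS, ΔL, ΔJ).
(b)–(f): forbidden (ΔS, ΔL).
(c)–(d): forbidden (ΔL, ΔJ).
(c)–(e): forbidden (ΔL, ΔJ).
(c)–(f): forbidden (ΔL).
(d)–(e): forbidden (parity).
(d)–(f): forbidden (parity, ΔL, ΔJ).
(e)–(f): forbidden (parity, ΔJ).
Allowed pairs: 0 of 15.

0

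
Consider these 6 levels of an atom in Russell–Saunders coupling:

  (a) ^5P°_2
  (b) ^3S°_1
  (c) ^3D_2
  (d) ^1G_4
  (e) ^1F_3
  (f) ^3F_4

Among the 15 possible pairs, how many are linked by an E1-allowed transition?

(a)–(b): forbidden (parity, ΔS).
(a)–(c): forbidden (ΔS).
(a)–(d): forbidden (ΔS, ΔL, ΔJ).
(a)–(e): forbidden (ΔS, ΔL).
(a)–(f): forbidden (ΔS, ΔL, ΔJ).
(b)–(c): forbidden (ΔL).
(b)–(d): forbidden (ΔS, ΔL, ΔJ).
(b)–(e): forbidden (ΔS, ΔL, ΔJ).
(b)–(f): forbidden (ΔL, ΔJ).
(c)–(d): forbidden (parity, ΔS, ΔL, ΔJ).
(c)–(e): forbidden (parity, ΔS).
(c)–(f): forbidden (parity, ΔJ).
(d)–(e): forbidden (parity).
(d)–(f): forbidden (parity, ΔS).
(e)–(f): forbidden (parity, ΔS).
Allowed pairs: 0 of 15.

0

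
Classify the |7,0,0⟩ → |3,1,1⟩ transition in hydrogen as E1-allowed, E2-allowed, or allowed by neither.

E1

Δl = 1 − 0 = +1; l_i + l_f = 1.
Δm_l = +1.
E1 (Δl = ±1, |Δm_l| ≤ 1): satisfied.
E2 (Δl = 0,±2, l_i+l_f ≥ 2, |Δm_l| ≤ 2): not satisfied.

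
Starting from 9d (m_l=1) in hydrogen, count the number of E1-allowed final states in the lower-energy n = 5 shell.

5

E1 requires Δl = ±1, so l_f ∈ {1, 3}; with 0 ≤ l_f ≤ n_f−1 = 4, the allowed l_f values are {1, 3}.
For l_f = 1: m_f ∈ {m_i−1, m_i, m_i+1} ∩ [−1, 1] = {0, 1} → 2 states.
For l_f = 3: m_f ∈ {m_i−1, m_i, m_i+1} ∩ [−3, 3] = {0, 1, 2} → 3 states.
Total: 5.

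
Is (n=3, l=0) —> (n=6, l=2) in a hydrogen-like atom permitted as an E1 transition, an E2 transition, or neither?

E2

Δl = 2 − 0 = +2; l_i + l_f = 2.
E1 (Δl = ±1): not satisfied.
E2 (Δl = 0,±2, l_i+l_f ≥ 2): satisfied.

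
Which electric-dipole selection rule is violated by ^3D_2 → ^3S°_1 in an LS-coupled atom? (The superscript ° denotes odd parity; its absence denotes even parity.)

the ΔL = 0, ±1 rule

Parity must change: even → odd — satisfied.
ΔS = 0: S: 1 → 1 — satisfied.
ΔL = 0, ±1 (not L=0↔0): L: 2 → 0, ΔL = -2 — violated.
ΔJ = 0, ±1 (not J=0↔0): J: 2 → 1, ΔJ = -1 — satisfied.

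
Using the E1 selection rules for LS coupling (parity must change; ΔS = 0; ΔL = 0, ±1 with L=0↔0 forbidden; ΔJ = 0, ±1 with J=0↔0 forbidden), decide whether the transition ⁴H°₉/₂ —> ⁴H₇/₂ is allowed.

allowed

Parity must change: odd → even — ✓.
ΔS = 0: S: 3/2 → 3/2 — ✓.
ΔL = 0, ±1 (not L=0↔0): L: 5 → 5, ΔL = +0 — ✓.
ΔJ = 0, ±1 (not J=0↔0): J: 9/2 → 7/2, ΔJ = -1 — ✓.
All four E1 rules are satisfied.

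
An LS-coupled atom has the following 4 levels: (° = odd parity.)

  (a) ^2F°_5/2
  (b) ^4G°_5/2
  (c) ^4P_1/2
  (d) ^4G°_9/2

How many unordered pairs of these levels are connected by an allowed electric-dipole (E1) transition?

(a)–(b): forbidden (parity, ΔS).
(a)–(c): forbidden (ΔS, ΔL, ΔJ).
(a)–(d): forbidden (parity, ΔS, ΔJ).
(b)–(c): forbidden (ΔL, ΔJ).
(b)–(d): forbidden (parity, ΔJ).
(c)–(d): forbidden (ΔL, ΔJ).
Allowed pairs: 0 of 6.

0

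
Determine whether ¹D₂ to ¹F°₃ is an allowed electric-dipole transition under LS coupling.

Parity must change: even → odd — passes.
ΔS = 0: S: 0 → 0 — passes.
ΔL = 0, ±1 (not L=0↔0): L: 2 → 3, ΔL = +1 — passes.
ΔJ = 0, ±1 (not J=0↔0): J: 2 → 3, ΔJ = +1 — passes.
All four E1 rules are satisfied.

allowed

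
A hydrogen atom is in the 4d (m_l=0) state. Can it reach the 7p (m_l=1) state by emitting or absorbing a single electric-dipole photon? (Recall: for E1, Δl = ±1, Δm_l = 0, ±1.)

allowed

Initial l = 2, final l = 1, so Δl = -1. E1 requires Δl = ±1: ok.
m_l: 0 → 1 (Δm_l = +1). |Δm_l| ≤ 1 ok.
All E1 selection rules are satisfied.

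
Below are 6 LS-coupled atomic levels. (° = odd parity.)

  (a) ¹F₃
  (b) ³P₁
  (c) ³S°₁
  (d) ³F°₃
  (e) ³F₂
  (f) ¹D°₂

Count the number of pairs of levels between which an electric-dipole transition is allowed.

(a)–(b): forbidden (parity, ΔS, ΔL, ΔJ).
(a)–(c): forbidden (ΔS, ΔL, ΔJ).
(a)–(d): forbidden (ΔS).
(a)–(e): forbidden (parity, ΔS).
(a)–(f): allowed.
(b)–(c): allowed.
(b)–(d): forbidden (ΔL, ΔJ).
(b)–(e): forbidden (parity, ΔL).
(b)–(f): forbidden (ΔS).
(c)–(d): forbidden (parity, ΔL, ΔJ).
(c)–(e): forbidden (ΔL).
(c)–(f): forbidden (parity, ΔS, ΔL).
(d)–(e): allowed.
(d)–(f): forbidden (parity, ΔS).
(e)–(f): forbidden (ΔS).
Allowed pairs: 3 of 15.

3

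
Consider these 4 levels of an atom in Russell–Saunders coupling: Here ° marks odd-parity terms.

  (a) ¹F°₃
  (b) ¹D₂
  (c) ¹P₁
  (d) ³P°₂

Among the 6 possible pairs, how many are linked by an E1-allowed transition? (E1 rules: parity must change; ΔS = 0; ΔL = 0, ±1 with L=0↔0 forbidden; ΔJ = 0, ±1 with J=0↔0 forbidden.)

(a)–(b): allowed.
(a)–(c): forbidden (ΔL, ΔJ).
(a)–(d): forbidden (parity, ΔS, ΔL).
(b)–(c): forbidden (parity).
(b)–(d): forbidden (ΔS).
(c)–(d): forbidden (ΔS).
Allowed pairs: 1 of 6.

1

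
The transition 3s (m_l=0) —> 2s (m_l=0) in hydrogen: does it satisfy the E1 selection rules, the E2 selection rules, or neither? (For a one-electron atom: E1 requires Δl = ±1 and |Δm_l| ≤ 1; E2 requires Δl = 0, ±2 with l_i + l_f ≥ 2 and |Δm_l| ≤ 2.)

neither

Δl = 0 − 0 = +0; l_i + l_f = 0.
Δm_l = +0.
E1 (Δl = ±1, |Δm_l| ≤ 1): not satisfied.
E2 (Δl = 0,±2, l_i+l_f ≥ 2, |Δm_l| ≤ 2): not satisfied.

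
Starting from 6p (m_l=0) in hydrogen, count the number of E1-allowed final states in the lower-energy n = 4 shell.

E1 requires Δl = ±1, so l_f ∈ {0, 2}; with 0 ≤ l_f ≤ n_f−1 = 3, the allowed l_f values are {0, 2}.
For l_f = 0: m_f ∈ {m_i−1, m_i, m_i+1} ∩ [−0, 0] = {0} → 1 state.
For l_f = 2: m_f ∈ {m_i−1, m_i, m_i+1} ∩ [−2, 2] = {-1, 0, 1} → 3 states.
Total: 4.

4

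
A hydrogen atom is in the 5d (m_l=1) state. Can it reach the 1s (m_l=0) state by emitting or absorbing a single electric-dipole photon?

forbidden

l: 2 → 0 (Δl = -2). Δl = ±1 fails.
m_l: 1 → 0 (Δm_l = -1). |Δm_l| ≤ 1 ok.
The transition is electric-dipole forbidden.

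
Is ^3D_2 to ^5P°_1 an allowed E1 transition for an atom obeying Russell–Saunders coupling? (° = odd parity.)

forbidden

ΔJ = 0, ±1 (not J=0↔0): J: 2 → 1, ΔJ = -1 — ok.
ΔS = 0: S: 1 → 2 — fails.
Parity must change: even → odd — ok.
ΔL = 0, ±1 (not L=0↔0): L: 2 → 1, ΔL = -1 — ok.
Rule(s) violated: ΔS.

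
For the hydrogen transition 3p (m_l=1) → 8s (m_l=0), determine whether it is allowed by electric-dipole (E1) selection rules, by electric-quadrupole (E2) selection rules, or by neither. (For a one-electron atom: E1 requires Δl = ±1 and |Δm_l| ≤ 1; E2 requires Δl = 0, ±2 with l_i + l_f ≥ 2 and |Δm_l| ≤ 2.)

E1

Δl = 0 − 1 = -1; l_i + l_f = 1.
Δm_l = -1.
E1 (Δl = ±1, |Δm_l| ≤ 1): satisfied.
E2 (Δl = 0,±2, l_i+l_f ≥ 2, |Δm_l| ≤ 2): not satisfied.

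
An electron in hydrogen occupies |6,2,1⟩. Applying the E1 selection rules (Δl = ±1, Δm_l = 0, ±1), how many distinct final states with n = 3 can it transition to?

2

E1 requires Δl = ±1, so l_f ∈ {1, 3}; with 0 ≤ l_f ≤ n_f−1 = 2, the allowed l_f values are {1}.
For l_f = 1: m_f ∈ {m_i−1, m_i, m_i+1} ∩ [−1, 1] = {0, 1} → 2 states.
Total: 2.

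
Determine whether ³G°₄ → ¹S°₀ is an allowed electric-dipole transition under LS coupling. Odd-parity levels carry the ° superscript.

Reading off the term symbols: S 1→0, L 4→0, J 4→0, parity odd→odd.
ΔJ = 0, ±1 (not J=0↔0): J: 4 → 0, ΔJ = -4 — violated.
ΔL = 0, ±1 (not L=0↔0): L: 4 → 0, ΔL = -4 — violated.
ΔS = 0: S: 1 → 0 — violated.
Parity must change: odd → odd — violated.
Rule(s) violated: parity, ΔS, ΔL, ΔJ.

forbidden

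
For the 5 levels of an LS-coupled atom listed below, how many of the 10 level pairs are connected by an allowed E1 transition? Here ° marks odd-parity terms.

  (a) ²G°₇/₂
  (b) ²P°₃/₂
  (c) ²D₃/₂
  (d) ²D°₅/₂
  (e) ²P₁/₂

3

(a)–(b): forbidden (parity, ΔL, ΔJ).
(a)–(c): forbidden (ΔL, ΔJ).
(a)–(d): forbidden (parity, ΔL).
(a)–(e): forbidden (ΔL, ΔJ).
(b)–(c): allowed.
(b)–(d): forbidden (parity).
(b)–(e): allowed.
(c)–(d): allowed.
(c)–(e): forbidden (parity).
(d)–(e): forbidden (ΔJ).
Allowed pairs: 3 of 10.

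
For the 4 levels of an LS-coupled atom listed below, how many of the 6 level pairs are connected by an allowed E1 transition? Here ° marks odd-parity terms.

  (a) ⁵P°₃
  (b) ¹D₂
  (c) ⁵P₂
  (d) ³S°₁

1

(a)–(b): forbidden (ΔS).
(a)–(c): allowed.
(a)–(d): forbidden (parity, ΔS, ΔJ).
(b)–(c): forbidden (parity, ΔS).
(b)–(d): forbidden (ΔS, ΔL).
(c)–(d): forbidden (ΔS).
Allowed pairs: 1 of 6.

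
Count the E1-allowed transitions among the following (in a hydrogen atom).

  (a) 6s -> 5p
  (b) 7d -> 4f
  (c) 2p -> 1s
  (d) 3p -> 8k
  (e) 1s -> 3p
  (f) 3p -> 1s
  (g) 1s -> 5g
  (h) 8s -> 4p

(a) allowed
(b) allowed
(c) allowed
(d) forbidden — Δl = +6 (E1 requires Δl = ±1)
(e) allowed
(f) allowed
(g) forbidden — Δl = +4 (E1 requires Δl = ±1)
(h) allowed
Total allowed: 6 of 8.

6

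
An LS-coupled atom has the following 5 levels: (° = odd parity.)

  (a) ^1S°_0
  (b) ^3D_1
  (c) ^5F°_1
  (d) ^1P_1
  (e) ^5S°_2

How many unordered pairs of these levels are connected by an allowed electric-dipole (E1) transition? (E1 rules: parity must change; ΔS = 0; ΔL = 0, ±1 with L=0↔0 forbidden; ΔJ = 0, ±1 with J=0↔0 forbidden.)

(a)–(b): forbidden (ΔS, ΔL).
(a)–(c): forbidden (parity, ΔS, ΔL).
(a)–(d): allowed.
(a)–(e): forbidden (parity, ΔS, ΔL, ΔJ).
(b)–(c): forbidden (ΔS).
(b)–(d): forbidden (parity, ΔS).
(b)–(e): forbidden (ΔS, ΔL).
(c)–(d): forbidden (ΔS, ΔL).
(c)–(e): forbidden (parity, ΔL).
(d)–(e): forbidden (ΔS).
Allowed pairs: 1 of 10.

1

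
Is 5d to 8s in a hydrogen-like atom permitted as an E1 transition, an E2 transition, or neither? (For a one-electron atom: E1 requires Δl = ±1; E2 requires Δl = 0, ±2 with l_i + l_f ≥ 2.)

E2

Δl = 0 − 2 = -2; l_i + l_f = 2.
E1 (Δl = ±1): not satisfied.
E2 (Δl = 0,±2, l_i+l_f ≥ 2): satisfied.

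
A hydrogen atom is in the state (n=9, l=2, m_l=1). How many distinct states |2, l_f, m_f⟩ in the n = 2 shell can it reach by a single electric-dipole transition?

E1 requires Δl = ±1, so l_f ∈ {1, 3}; with 0 ≤ l_f ≤ n_f−1 = 1, the allowed l_f values are {1}.
For l_f = 1: m_f ∈ {m_i−1, m_i, m_i+1} ∩ [−1, 1] = {0, 1} → 2 states.
Total: 2.

2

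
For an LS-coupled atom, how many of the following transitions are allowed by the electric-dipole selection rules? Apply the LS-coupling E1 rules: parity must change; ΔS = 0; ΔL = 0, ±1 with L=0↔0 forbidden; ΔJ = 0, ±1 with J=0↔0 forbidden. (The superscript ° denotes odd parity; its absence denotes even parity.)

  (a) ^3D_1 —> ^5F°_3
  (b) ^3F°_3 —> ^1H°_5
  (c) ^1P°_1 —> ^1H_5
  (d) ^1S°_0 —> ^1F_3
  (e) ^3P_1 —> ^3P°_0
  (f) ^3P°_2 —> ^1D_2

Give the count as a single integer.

1

(a) forbidden (ΔS, ΔJ fail)
(b) forbidden (parity, ΔS, ΔL, ΔJ fail)
(c) forbidden (ΔL, ΔJ fail)
(d) forbidden (ΔL, ΔJ fail)
(e) allowed
(f) forbidden (ΔS fails)
Total allowed: 1 of 6.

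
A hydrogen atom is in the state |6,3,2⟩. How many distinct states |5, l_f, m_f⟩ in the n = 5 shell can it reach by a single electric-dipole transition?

5

E1 requires Δl = ±1, so l_f ∈ {2, 4}; with 0 ≤ l_f ≤ n_f−1 = 4, the allowed l_f values are {2, 4}.
For l_f = 2: m_f ∈ {m_i−1, m_i, m_i+1} ∩ [−2, 2] = {1, 2} → 2 states.
For l_f = 4: m_f ∈ {m_i−1, m_i, m_i+1} ∩ [−4, 4] = {1, 2, 3} → 3 states.
Total: 5.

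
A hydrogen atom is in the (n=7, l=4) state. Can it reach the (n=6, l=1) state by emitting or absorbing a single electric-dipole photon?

forbidden

Initial l = 4, final l = 1, so Δl = -3. E1 requires Δl = ±1: fails.
The transition is electric-dipole forbidden.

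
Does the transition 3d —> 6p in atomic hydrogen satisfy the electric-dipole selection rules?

allowed

Initial l = 2, final l = 1, so Δl = -1. E1 requires Δl = ±1: satisfied.
All E1 selection rules are satisfied.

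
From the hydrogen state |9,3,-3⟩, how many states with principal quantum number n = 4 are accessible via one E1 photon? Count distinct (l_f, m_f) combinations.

E1 requires Δl = ±1, so l_f ∈ {2, 4}; with 0 ≤ l_f ≤ n_f−1 = 3, the allowed l_f values are {2}.
For l_f = 2: m_f ∈ {m_i−1, m_i, m_i+1} ∩ [−2, 2] = {-2} → 1 state.
Total: 1.

1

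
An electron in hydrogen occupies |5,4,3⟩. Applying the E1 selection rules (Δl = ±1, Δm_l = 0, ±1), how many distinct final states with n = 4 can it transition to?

E1 requires Δl = ±1, so l_f ∈ {3, 5}; with 0 ≤ l_f ≤ n_f−1 = 3, the allowed l_f values are {3}.
For l_f = 3: m_f ∈ {m_i−1, m_i, m_i+1} ∩ [−3, 3] = {2, 3} → 2 states.
Total: 2.

2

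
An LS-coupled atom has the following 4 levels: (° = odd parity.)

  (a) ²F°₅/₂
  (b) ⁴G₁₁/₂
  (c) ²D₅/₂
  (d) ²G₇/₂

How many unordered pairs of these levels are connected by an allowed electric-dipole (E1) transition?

(a)–(b): forbidden (ΔS, ΔJ).
(a)–(c): allowed.
(a)–(d): allowed.
(b)–(c): forbidden (parity, ΔS, ΔL, ΔJ).
(b)–(d): forbidden (parity, ΔS, ΔJ).
(c)–(d): forbidden (parity, ΔL).
Allowed pairs: 2 of 6.

2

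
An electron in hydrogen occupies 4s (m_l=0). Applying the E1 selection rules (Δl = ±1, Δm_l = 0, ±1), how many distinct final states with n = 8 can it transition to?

E1 requires Δl = ±1, so l_f ∈ {-1, 1}; with 0 ≤ l_f ≤ n_f−1 = 7, the allowed l_f values are {1}.
For l_f = 1: m_f ∈ {m_i−1, m_i, m_i+1} ∩ [−1, 1] = {-1, 0, 1} → 3 states.
Total: 3.

3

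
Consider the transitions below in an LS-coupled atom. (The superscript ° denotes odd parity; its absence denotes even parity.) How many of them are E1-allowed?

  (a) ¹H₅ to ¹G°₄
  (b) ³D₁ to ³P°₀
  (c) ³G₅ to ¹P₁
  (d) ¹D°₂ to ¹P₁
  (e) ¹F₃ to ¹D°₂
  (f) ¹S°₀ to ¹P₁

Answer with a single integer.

5

(a) allowed
(b) allowed
(c) forbidden (parity, ΔS, ΔL, ΔJ fail)
(d) allowed
(e) allowed
(f) allowed
Total allowed: 5 of 6.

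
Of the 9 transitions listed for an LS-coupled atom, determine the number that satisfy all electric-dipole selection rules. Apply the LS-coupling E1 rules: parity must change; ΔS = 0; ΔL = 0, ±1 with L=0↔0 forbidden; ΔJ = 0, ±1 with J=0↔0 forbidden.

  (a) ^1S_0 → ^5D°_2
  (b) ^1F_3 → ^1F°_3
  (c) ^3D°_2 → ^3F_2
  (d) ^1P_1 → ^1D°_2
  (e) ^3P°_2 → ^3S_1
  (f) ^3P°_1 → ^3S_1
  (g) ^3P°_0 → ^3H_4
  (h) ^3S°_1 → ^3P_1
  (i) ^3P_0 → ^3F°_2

(a) forbidden (ΔS, ΔL, ΔJ fail)
(b) allowed
(c) allowed
(d) allowed
(e) allowed
(f) allowed
(g) forbidden (ΔL, ΔJ fail)
(h) allowed
(i) forbidden (ΔL, ΔJ fail)
Total allowed: 6 of 9.

6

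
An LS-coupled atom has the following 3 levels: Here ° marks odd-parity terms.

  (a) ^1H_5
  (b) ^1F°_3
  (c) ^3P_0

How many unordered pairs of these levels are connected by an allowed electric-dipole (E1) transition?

(a)–(b): forbidden (ΔL, ΔJ).
(a)–(c): forbidden (parity, ΔS, ΔL, ΔJ).
(b)–(c): forbidden (ΔS, ΔL, ΔJ).
Allowed pairs: 0 of 3.

0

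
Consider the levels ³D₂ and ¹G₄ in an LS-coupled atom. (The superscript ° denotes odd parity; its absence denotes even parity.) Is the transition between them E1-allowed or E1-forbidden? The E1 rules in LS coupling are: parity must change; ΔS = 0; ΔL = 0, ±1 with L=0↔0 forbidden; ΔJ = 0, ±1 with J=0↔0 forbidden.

forbidden

Initial level: S=1, L=2, J=2, parity even. Final level: S=0, L=4, J=4, parity even.
Parity must change: even → even — violated.
ΔS = 0: S: 1 → 0 — violated.
ΔL = 0, ±1 (not L=0↔0): L: 2 → 4, ΔL = +2 — violated.
ΔJ = 0, ±1 (not J=0↔0): J: 2 → 4, ΔJ = +2 — violated.
Rule(s) violated: parity, ΔS, ΔL, ΔJ.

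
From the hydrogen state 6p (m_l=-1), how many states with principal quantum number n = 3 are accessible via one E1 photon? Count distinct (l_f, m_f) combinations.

4

E1 requires Δl = ±1, so l_f ∈ {0, 2}; with 0 ≤ l_f ≤ n_f−1 = 2, the allowed l_f values are {0, 2}.
For l_f = 0: m_f ∈ {m_i−1, m_i, m_i+1} ∩ [−0, 0] = {0} → 1 state.
For l_f = 2: m_f ∈ {m_i−1, m_i, m_i+1} ∩ [−2, 2] = {-2, -1, 0} → 3 states.
Total: 4.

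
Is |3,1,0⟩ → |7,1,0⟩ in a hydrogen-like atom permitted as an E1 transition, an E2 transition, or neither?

E2

Δl = 1 − 1 = +0; l_i + l_f = 2.
Δm_l = +0.
E1 (Δl = ±1, |Δm_l| ≤ 1): not satisfied.
E2 (Δl = 0,±2, l_i+l_f ≥ 2, |Δm_l| ≤ 2): satisfied.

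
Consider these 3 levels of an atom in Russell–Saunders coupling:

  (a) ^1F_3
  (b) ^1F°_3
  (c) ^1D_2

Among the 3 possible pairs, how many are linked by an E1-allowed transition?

(a)–(b): allowed.
(a)–(c): forbidden (parity).
(b)–(c): allowed.
Allowed pairs: 2 of 3.

2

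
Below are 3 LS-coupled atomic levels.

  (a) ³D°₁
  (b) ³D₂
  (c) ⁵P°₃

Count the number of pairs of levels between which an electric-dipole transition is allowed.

(a)–(b): allowed.
(a)–(c): forbidden (parity, ΔS, ΔJ).
(b)–(c): forbidden (ΔS).
Allowed pairs: 1 of 3.

1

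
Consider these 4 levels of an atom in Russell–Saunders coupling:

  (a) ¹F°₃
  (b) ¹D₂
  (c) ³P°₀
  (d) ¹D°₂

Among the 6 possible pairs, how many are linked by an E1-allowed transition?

(a)–(b): allowed.
(a)–(c): forbidden (parity, ΔS, ΔL, ΔJ).
(a)–(d): forbidden (parity).
(b)–(c): forbidden (ΔS, ΔJ).
(b)–(d): allowed.
(c)–(d): forbidden (parity, ΔS, ΔJ).
Allowed pairs: 2 of 6.

2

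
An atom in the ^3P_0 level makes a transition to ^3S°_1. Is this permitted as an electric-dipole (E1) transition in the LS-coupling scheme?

allowed

Reading off the term symbols: S 1→1, L 1→0, J 0→1, parity even→odd.
Parity must change: even → odd — satisfied.
ΔS = 0: S: 1 → 1 — satisfied.
ΔL = 0, ±1 (not L=0↔0): L: 1 → 0, ΔL = -1 — satisfied.
ΔJ = 0, ±1 (not J=0↔0): J: 0 → 1, ΔJ = +1 — satisfied.
All four E1 rules are satisfied.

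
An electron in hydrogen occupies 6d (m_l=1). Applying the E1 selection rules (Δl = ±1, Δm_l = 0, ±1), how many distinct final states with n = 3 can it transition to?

E1 requires Δl = ±1, so l_f ∈ {1, 3}; with 0 ≤ l_f ≤ n_f−1 = 2, the allowed l_f values are {1}.
For l_f = 1: m_f ∈ {m_i−1, m_i, m_i+1} ∩ [−1, 1] = {0, 1} → 2 states.
Total: 2.

2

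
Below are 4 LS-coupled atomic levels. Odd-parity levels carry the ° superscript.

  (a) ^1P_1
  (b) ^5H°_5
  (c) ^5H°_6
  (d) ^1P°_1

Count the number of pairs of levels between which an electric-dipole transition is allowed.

(a)–(b): forbidden (ΔS, ΔL, ΔJ).
(a)–(c): forbidden (ΔS, ΔL, ΔJ).
(a)–(d): allowed.
(b)–(c): forbidden (parity).
(b)–(d): forbidden (parity, ΔS, ΔL, ΔJ).
(c)–(d): forbidden (parity, ΔS, ΔL, ΔJ).
Allowed pairs: 1 of 6.

1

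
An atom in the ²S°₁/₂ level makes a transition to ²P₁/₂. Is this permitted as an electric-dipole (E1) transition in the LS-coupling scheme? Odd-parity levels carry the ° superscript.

allowed

Parity must change: odd → even — passes.
ΔJ = 0, ±1 (not J=0↔0): J: 1/2 → 1/2, ΔJ = +0 — passes.
ΔS = 0: S: 1/2 → 1/2 — passes.
ΔL = 0, ±1 (not L=0↔0): L: 0 → 1, ΔL = +1 — passes.
All four E1 rules are satisfied.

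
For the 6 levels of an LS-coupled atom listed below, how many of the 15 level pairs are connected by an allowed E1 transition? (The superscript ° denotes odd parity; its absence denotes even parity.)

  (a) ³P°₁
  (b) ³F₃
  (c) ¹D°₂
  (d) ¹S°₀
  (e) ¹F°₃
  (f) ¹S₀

0

(a)–(b): forbidden (ΔL, ΔJ).
(a)–(c): forbidden (parity, ΔS).
(a)–(d): forbidden (parity, ΔS).
(a)–(e): forbidden (parity, ΔS, ΔL, ΔJ).
(a)–(f): forbidden (ΔS).
(b)–(c): forbidden (ΔS).
(b)–(d): forbidden (ΔS, ΔL, ΔJ).
(b)–(e): forbidden (ΔS).
(b)–(f): forbidden (parity, ΔS, ΔL, ΔJ).
(c)–(d): forbidden (parity, ΔL, ΔJ).
(c)–(e): forbidden (parity).
(c)–(f): forbidden (ΔL, ΔJ).
(d)–(e): forbidden (parity, ΔL, ΔJ).
(d)–(f): forbidden (ΔL, ΔJ).
(e)–(f): forbidden (ΔL, ΔJ).
Allowed pairs: 0 of 15.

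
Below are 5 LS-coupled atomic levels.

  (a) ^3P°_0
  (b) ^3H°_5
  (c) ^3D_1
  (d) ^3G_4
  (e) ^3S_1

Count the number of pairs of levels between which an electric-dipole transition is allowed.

(a)–(b): forbidden (parity, ΔL, ΔJ).
(a)–(c): allowed.
(a)–(d): forbidden (ΔL, ΔJ).
(a)–(e): allowed.
(b)–(c): forbidden (ΔL, ΔJ).
(b)–(d): allowed.
(b)–(e): forbidden (ΔL, ΔJ).
(c)–(d): forbidden (parity, ΔL, ΔJ).
(c)–(e): forbidden (parity, ΔL).
(d)–(e): forbidden (parity, ΔL, ΔJ).
Allowed pairs: 3 of 10.

3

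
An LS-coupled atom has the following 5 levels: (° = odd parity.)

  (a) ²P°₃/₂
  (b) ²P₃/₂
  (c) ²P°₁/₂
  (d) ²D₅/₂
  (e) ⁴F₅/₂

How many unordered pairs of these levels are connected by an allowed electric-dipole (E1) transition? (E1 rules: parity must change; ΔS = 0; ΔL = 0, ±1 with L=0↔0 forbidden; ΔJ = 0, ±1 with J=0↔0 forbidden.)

3

(a)–(b): allowed.
(a)–(c): forbidden (parity).
(a)–(d): allowed.
(a)–(e): forbidden (ΔS, ΔL).
(b)–(c): allowed.
(b)–(d): forbidden (parity).
(b)–(e): forbidden (parity, ΔS, ΔL).
(c)–(d): forbidden (ΔJ).
(c)–(e): forbidden (ΔS, ΔL, ΔJ).
(d)–(e): forbidden (parity, ΔS).
Allowed pairs: 3 of 10.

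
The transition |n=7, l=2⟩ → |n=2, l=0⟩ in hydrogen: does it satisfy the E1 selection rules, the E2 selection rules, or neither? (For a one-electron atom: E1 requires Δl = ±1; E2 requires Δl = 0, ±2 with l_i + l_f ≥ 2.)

E2

Δl = 0 − 2 = -2; l_i + l_f = 2.
E1 (Δl = ±1): not satisfied.
E2 (Δl = 0,±2, l_i+l_f ≥ 2): satisfied.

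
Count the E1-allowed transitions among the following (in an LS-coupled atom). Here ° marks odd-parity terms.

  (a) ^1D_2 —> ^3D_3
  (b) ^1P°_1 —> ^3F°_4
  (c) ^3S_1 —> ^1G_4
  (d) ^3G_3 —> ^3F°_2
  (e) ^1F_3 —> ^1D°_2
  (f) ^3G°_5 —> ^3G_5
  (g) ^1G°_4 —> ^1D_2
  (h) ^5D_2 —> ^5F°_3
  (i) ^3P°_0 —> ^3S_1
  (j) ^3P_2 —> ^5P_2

5

(a) forbidden (parity, ΔS fail)
(b) forbidden (parity, ΔS, ΔL, ΔJ fail)
(c) forbidden (parity, ΔS, ΔL, ΔJ fail)
(d) allowed
(e) allowed
(f) allowed
(g) forbidden (ΔL, ΔJ fail)
(h) allowed
(i) allowed
(j) forbidden (parity, ΔS fail)
Total allowed: 5 of 10.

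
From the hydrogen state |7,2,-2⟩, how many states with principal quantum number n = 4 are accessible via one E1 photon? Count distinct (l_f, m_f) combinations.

4

E1 requires Δl = ±1, so l_f ∈ {1, 3}; with 0 ≤ l_f ≤ n_f−1 = 3, the allowed l_f values are {1, 3}.
For l_f = 1: m_f ∈ {m_i−1, m_i, m_i+1} ∩ [−1, 1] = {-1} → 1 state.
For l_f = 3: m_f ∈ {m_i−1, m_i, m_i+1} ∩ [−3, 3] = {-3, -2, -1} → 3 states.
Total: 4.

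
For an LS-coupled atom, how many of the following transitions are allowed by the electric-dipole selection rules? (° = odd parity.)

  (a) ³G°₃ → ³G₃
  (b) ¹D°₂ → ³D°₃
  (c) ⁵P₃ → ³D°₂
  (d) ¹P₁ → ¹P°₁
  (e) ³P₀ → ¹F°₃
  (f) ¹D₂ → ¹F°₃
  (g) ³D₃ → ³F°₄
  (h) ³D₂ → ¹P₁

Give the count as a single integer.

(a) allowed
(b) forbidden (parity, ΔS fail)
(c) forbidden (ΔS fails)
(d) allowed
(e) forbidden (ΔS, ΔL, ΔJ fail)
(f) allowed
(g) allowed
(h) forbidden (parity, ΔS fail)
Total allowed: 4 of 8.

4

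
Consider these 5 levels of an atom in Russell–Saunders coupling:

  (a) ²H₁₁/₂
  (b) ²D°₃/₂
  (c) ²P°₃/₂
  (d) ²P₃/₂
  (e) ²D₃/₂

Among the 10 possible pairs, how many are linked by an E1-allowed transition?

(a)–(b): forbidden (ΔL, ΔJ).
(a)–(c): forbidden (ΔL, ΔJ).
(a)–(d): forbidden (parity, ΔL, ΔJ).
(a)–(e): forbidden (parity, ΔL, ΔJ).
(b)–(c): forbidden (parity).
(b)–(d): allowed.
(b)–(e): allowed.
(c)–(d): allowed.
(c)–(e): allowed.
(d)–(e): forbidden (parity).
Allowed pairs: 4 of 10.

4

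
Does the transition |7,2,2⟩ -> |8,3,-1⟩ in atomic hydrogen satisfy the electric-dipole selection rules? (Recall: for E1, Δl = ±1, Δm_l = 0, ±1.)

l: 2 → 3 (Δl = +1). Δl = ±1 satisfied.
m_l: 2 → -1 (Δm_l = -3). |Δm_l| ≤ 1 violated.
The transition is electric-dipole forbidden.

forbidden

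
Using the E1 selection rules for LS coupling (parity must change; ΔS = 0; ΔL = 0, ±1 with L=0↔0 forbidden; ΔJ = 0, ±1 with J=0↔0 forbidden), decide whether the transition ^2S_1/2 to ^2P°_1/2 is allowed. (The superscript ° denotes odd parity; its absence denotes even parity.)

Parity must change: even → odd — passes.
ΔS = 0: S: 1/2 → 1/2 — passes.
ΔL = 0, ±1 (not L=0↔0): L: 0 → 1, ΔL = +1 — passes.
ΔJ = 0, ±1 (not J=0↔0): J: 1/2 → 1/2, ΔJ = +0 — passes.
All four E1 rules are satisfied.

allowed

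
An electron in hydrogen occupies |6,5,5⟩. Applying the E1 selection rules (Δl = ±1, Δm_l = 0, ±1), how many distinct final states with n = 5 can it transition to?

E1 requires Δl = ±1, so l_f ∈ {4, 6}; with 0 ≤ l_f ≤ n_f−1 = 4, the allowed l_f values are {4}.
For l_f = 4: m_f ∈ {m_i−1, m_i, m_i+1} ∩ [−4, 4] = {4} → 1 state.
Total: 1.

1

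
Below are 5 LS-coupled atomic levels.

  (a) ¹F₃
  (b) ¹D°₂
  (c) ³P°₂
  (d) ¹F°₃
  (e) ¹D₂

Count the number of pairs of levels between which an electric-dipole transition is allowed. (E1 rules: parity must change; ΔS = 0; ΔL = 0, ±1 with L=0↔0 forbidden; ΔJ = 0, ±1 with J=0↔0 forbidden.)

(a)–(b): allowed.
(a)–(c): forbidden (ΔS, ΔL).
(a)–(d): allowed.
(a)–(e): forbidden (parity).
(b)–(c): forbidden (parity, ΔS).
(b)–(d): forbidden (parity).
(b)–(e): allowed.
(c)–(d): forbidden (parity, ΔS, ΔL).
(c)–(e): forbidden (ΔS).
(d)–(e): allowed.
Allowed pairs: 4 of 10.

4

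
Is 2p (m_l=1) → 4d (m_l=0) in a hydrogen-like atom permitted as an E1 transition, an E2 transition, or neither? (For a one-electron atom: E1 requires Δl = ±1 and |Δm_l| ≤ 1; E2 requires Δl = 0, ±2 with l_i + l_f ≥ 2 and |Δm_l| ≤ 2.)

E1

Δl = 2 − 1 = +1; l_i + l_f = 3.
Δm_l = -1.
E1 (Δl = ±1, |Δm_l| ≤ 1): satisfied.
E2 (Δl = 0,±2, l_i+l_f ≥ 2, |Δm_l| ≤ 2): not satisfied.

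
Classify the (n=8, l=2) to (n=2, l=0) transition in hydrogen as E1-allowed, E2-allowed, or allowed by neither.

Δl = 0 − 2 = -2; l_i + l_f = 2.
E1 (Δl = ±1): not satisfied.
E2 (Δl = 0,±2, l_i+l_f ≥ 2): satisfied.

E2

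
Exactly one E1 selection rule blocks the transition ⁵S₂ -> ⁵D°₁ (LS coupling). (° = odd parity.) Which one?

the ΔL = 0, ±1 rule

Initial level: S=2, L=0, J=2, parity even. Final level: S=2, L=2, J=1, parity odd.
Parity must change: even → odd — passes.
ΔS = 0: S: 2 → 2 — passes.
ΔL = 0, ±1 (not L=0↔0): L: 0 → 2, ΔL = +2 — fails.
ΔJ = 0, ±1 (not J=0↔0): J: 2 → 1, ΔJ = -1 — passes.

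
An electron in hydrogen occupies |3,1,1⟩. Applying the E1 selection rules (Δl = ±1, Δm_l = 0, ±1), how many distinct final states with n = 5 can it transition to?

4

E1 requires Δl = ±1, so l_f ∈ {0, 2}; with 0 ≤ l_f ≤ n_f−1 = 4, the allowed l_f values are {0, 2}.
For l_f = 0: m_f ∈ {m_i−1, m_i, m_i+1} ∩ [−0, 0] = {0} → 1 state.
For l_f = 2: m_f ∈ {m_i−1, m_i, m_i+1} ∩ [−2, 2] = {0, 1, 2} → 3 states.
Total: 4.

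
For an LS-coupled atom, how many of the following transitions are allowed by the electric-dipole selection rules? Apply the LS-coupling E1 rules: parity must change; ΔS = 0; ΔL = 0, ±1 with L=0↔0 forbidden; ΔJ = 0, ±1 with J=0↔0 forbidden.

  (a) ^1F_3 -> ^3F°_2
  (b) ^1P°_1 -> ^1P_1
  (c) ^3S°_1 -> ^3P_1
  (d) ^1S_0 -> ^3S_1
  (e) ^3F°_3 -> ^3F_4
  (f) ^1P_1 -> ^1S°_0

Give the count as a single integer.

(a) forbidden (ΔS fails)
(b) allowed
(c) allowed
(d) forbidden (parity, ΔS, ΔL fail)
(e) allowed
(f) allowed
Total allowed: 4 of 6.

4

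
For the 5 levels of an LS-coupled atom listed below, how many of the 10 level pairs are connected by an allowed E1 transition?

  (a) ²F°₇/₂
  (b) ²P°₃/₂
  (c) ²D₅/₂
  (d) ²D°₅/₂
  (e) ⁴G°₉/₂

(a)–(b): forbidden (parity, ΔL, ΔJ).
(a)–(c): allowed.
(a)–(d): forbidden (parity).
(a)–(e): forbidden (parity, ΔS).
(b)–(c): allowed.
(b)–(d): forbidden (parity).
(b)–(e): forbidden (parity, ΔS, ΔL, ΔJ).
(c)–(d): allowed.
(c)–(e): forbidden (ΔS, ΔL, ΔJ).
(d)–(e): forbidden (parity, ΔS, ΔL, ΔJ).
Allowed pairs: 3 of 10.

3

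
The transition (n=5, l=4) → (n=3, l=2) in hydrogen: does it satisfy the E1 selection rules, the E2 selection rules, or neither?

E2

Δl = 2 − 4 = -2; l_i + l_f = 6.
E1 (Δl = ±1): not satisfied.
E2 (Δl = 0,±2, l_i+l_f ≥ 2): satisfied.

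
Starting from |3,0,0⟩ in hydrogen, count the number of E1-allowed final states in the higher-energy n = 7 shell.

3

E1 requires Δl = ±1, so l_f ∈ {-1, 1}; with 0 ≤ l_f ≤ n_f−1 = 6, the allowed l_f values are {1}.
For l_f = 1: m_f ∈ {m_i−1, m_i, m_i+1} ∩ [−1, 1] = {-1, 0, 1} → 3 states.
Total: 3.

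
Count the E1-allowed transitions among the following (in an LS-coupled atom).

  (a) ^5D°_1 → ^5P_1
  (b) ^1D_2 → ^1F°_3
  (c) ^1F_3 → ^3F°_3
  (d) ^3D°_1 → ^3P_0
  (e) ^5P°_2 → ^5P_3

(a) allowed
(b) allowed
(c) forbidden (ΔS fails)
(d) allowed
(e) allowed
Total allowed: 4 of 5.

4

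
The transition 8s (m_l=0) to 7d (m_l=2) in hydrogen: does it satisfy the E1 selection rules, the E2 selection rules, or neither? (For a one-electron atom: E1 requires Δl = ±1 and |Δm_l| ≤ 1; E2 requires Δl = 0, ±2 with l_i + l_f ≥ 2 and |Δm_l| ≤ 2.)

E2

Δl = 2 − 0 = +2; l_i + l_f = 2.
Δm_l = +2.
E1 (Δl = ±1, |Δm_l| ≤ 1): not satisfied.
E2 (Δl = 0,±2, l_i+l_f ≥ 2, |Δm_l| ≤ 2): satisfied.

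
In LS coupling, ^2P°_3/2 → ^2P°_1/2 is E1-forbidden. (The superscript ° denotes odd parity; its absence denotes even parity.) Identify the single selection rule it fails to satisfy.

Parity must change: odd → odd — ✗.
ΔS = 0: S: 1/2 → 1/2 — ✓.
ΔL = 0, ±1 (not L=0↔0): L: 1 → 1, ΔL = +0 — ✓.
ΔJ = 0, ±1 (not J=0↔0): J: 3/2 → 1/2, ΔJ = -1 — ✓.

parity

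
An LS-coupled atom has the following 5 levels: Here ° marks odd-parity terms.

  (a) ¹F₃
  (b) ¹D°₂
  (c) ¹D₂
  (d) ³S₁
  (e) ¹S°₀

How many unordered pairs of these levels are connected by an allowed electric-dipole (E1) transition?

2

(a)–(b): allowed.
(a)–(c): forbidden (parity).
(a)–(d): forbidden (parity, ΔS, ΔL, ΔJ).
(a)–(e): forbidden (ΔL, ΔJ).
(b)–(c): allowed.
(b)–(d): forbidden (ΔS, ΔL).
(b)–(e): forbidden (parity, ΔL, ΔJ).
(c)–(d): forbidden (parity, ΔS, ΔL).
(c)–(e): forbidden (ΔL, ΔJ).
(d)–(e): forbidden (ΔS, ΔL).
Allowed pairs: 2 of 10.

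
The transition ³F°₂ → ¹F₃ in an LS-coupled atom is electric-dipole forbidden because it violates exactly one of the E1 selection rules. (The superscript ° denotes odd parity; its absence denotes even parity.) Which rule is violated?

Initial level: S=1, L=3, J=2, parity odd. Final level: S=0, L=3, J=3, parity even.
Parity must change: odd → even — ok.
ΔS = 0: S: 1 → 0 — fails.
ΔL = 0, ±1 (not L=0↔0): L: 3 → 3, ΔL = +0 — ok.
ΔJ = 0, ±1 (not J=0↔0): J: 2 → 3, ΔJ = +1 — ok.

the ΔS = 0 rule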